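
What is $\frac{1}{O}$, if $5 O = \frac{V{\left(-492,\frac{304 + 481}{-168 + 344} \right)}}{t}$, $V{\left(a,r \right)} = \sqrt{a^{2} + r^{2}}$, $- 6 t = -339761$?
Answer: $\frac{149494840 \sqrt{7498790689}}{22496372067} \approx 575.45$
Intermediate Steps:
$t = \frac{339761}{6}$ ($t = \left(- \frac{1}{6}\right) \left(-339761\right) = \frac{339761}{6} \approx 56627.0$)
$O = \frac{3 \sqrt{7498790689}}{149494840}$ ($O = \frac{\sqrt{\left(-492\right)^{2} + \left(\frac{304 + 481}{-168 + 344}\right)^{2}} \frac{1}{\frac{339761}{6}}}{5} = \frac{\sqrt{242064 + \left(\frac{785}{176}\right)^{2}} \cdot \frac{6}{339761}}{5} = \frac{\sqrt{242064 + \frac{616225}{30976}} \cdot \frac{6}{339761}}{5} = \frac{\sqrt{\frac{7498790689}{30976}} \cdot \frac{6}{339761}}{5} = \frac{\frac{\sqrt{7498790689}}{176} \cdot \frac{6}{339761}}{5} = \frac{\frac{3}{29898968} \sqrt{7498790689}}{5} = \frac{3 \sqrt{7498790689}}{149494840} \approx 0.0017378$)
$\frac{1}{O} = \frac{1}{\frac{3}{149494840} \sqrt{7498790689}} = \frac{149494840 \sqrt{7498790689}}{22496372067}$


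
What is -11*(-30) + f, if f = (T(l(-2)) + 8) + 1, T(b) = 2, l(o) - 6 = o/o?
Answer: 341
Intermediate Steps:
l(o) = 7 (l(o) = 6 + o/o = 6 + 1 = 7)
f = 11 (f = (2 + 8) + 1 = 10 + 1 = 11)
-11*(-30) + f = -11*(-30) + 11 = 330 + 11 = 341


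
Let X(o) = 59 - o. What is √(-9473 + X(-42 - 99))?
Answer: I*√9273 ≈ 96.296*I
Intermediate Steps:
√(-9473 + X(-42 - 99)) = √(-9473 + (59 - (-42 - 99))) = √(-9473 + (59 - 1*(-141))) = √(-9473 + (59 + 141)) = √(-9473 + 200) = √(-9273) = I*√9273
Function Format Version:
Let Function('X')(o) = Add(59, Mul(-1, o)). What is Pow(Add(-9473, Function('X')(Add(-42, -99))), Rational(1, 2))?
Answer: Mul(I, Pow(9273, Rational(1, 2))) ≈ Mul(96.296, I)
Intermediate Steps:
Pow(Add(-9473, Function('X')(Add(-42, -99))), Rational(1, 2)) = Pow(Add(-9473, Add(59, Mul(-1, Add(-42, -99)))), Rational(1, 2)) = Pow(Add(-9473, Add(59, Mul(-1, -141))), Rational(1, 2)) = Pow(Add(-9473, Add(59, 141)), Rational(1, 2)) = Pow(Add(-9473, 200), Rational(1, 2)) = Pow(-9273, Rational(1, 2)) = Mul(I, Pow(9273, Rational(1, 2)))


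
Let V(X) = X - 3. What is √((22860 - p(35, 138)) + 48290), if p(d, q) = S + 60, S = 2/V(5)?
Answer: √71089 ≈ 266.63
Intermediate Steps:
V(X) = -3 + X
S = 1 (S = 2/(-3 + 5) = 2/2 = 2*(½) = 1)
p(d, q) = 61 (p(d, q) = 1 + 60 = 61)
√((22860 - p(35, 138)) + 48290) = √((22860 - 1*61) + 48290) = √((22860 - 61) + 48290) = √(22799 + 48290) = √71089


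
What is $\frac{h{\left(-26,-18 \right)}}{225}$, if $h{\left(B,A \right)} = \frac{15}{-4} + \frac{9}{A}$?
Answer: $- \frac{17}{900} \approx -0.018889$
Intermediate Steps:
$h{\left(B,A \right)} = - \frac{15}{4} + \frac{9}{A}$ ($h{\left(B,A \right)} = 15 \left(- \frac{1}{4}\right) + \frac{9}{A} = - \frac{15}{4} + \frac{9}{A}$)
$\frac{h{\left(-26,-18 \right)}}{225} = \frac{- \frac{15}{4} + \frac{9}{-18}}{225} = \left(- \frac{15}{4} + 9 \left(- \frac{1}{18}\right)\right) \frac{1}{225} = \left(- \frac{15}{4} - \frac{1}{2}\right) \frac{1}{225} = \left(- \frac{17}{4}\right) \frac{1}{225} = - \frac{17}{900}$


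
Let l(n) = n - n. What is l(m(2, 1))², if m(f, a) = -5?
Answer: 0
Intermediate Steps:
l(n) = 0
l(m(2, 1))² = 0² = 0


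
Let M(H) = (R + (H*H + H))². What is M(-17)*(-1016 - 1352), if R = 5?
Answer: -181694272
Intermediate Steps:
M(H) = (5 + H + H²)² (M(H) = (5 + (H*H + H))² = (5 + (H² + H))² = (5 + (H + H²))² = (5 + H + H²)²)
M(-17)*(-1016 - 1352) = (5 - 17 + (-17)²)²*(-1016 - 1352) = (5 - 17 + 289)²*(-2368) = 277²*(-2368) = 76729*(-2368) = -181694272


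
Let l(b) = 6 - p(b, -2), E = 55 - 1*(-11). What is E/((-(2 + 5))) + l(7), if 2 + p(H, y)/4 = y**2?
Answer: -80/7 ≈ -11.429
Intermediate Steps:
p(H, y) = -8 + 4*y**2
E = 66 (E = 55 + 11 = 66)
l(b) = -2 (l(b) = 6 - (-8 + 4*(-2)**2) = 6 - (-8 + 4*4) = 6 - (-8 + 16) = 6 - 1*8 = 6 - 8 = -2)
E/((-(2 + 5))) + l(7) = 66/(-(2 + 5)) - 2 = 66/(-1*7) - 2 = 66/(-7) - 2 = -1/7*66 - 2 = -66/7 - 2 = -80/7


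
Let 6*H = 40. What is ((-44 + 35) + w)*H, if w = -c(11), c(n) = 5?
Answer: -280/3 ≈ -93.333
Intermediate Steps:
w = -5 (w = -1*5 = -5)
H = 20/3 (H = (⅙)*40 = 20/3 ≈ 6.6667)
((-44 + 35) + w)*H = ((-44 + 35) - 5)*(20/3) = (-9 - 5)*(20/3) = -14*20/3 = -280/3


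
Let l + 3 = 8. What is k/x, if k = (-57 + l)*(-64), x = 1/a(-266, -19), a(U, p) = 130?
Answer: 432640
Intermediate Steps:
l = 5 (l = -3 + 8 = 5)
x = 1/130 ≈ 0.0076923
k = 3328 (k = (-57 + 5)*(-64) = -52*(-64) = 3328)
k/x = 3328/(1/130) = 3328*130 = 432640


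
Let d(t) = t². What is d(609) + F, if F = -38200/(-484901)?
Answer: 179840605981/484901 ≈ 3.7088e+5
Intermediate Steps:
F = 38200/484901 (F = -38200*(-1/484901) = 38200/484901 ≈ 0.078779)
d(609) + F = 609² + 38200/484901 = 370881 + 38200/484901 = 179840605981/484901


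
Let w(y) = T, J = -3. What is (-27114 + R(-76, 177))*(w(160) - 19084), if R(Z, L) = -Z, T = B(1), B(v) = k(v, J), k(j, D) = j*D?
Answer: 516074306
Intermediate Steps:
k(j, D) = D*j
B(v) = -3*v
T = -3 (T = -3*1 = -3)
w(y) = -3
(-27114 + R(-76, 177))*(w(160) - 19084) = (-27114 - 1*(-76))*(-3 - 19084) = (-27114 + 76)*(-19087) = -27038*(-19087) = 516074306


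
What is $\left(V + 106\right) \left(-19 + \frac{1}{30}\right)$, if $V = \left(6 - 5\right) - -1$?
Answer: $- \frac{10242}{5} \approx -2048.4$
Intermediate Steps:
$V = 2$ ($V = \left(6 - 5\right) + 1 = 1 + 1 = 2$)
$\left(V + 106\right) \left(-19 + \frac{1}{30}\right) = \left(2 + 106\right) \left(-19 + \frac{1}{30}\right) = 108 \left(-19 + \frac{1}{30}\right) = 108 \left(- \frac{569}{30}\right) = - \frac{10242}{5}$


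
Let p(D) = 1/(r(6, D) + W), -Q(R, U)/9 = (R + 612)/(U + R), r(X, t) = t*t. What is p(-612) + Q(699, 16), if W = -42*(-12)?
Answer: -4425190637/268159320 ≈ -16.502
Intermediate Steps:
W = 504
r(X, t) = t²
Q(R, U) = -9*(612 + R)/(R + U) (Q(R, U) = -9*(R + 612)/(U + R) = -9*(612 + R)/(R + U))
p(D) = 1/(504 + D²) (p(D) = 1/(D² + 504) = 1/(504 + D²))
p(-612) + Q(699, 16) = 1/(504 + (-612)²) + 9*(-612 - 1*699)/(699 + 16) = 1/(504 + 374544) + 9*(-612 - 699)/715 = 1/375048 + 9*(1/715)*(-1311) = 1/375048 - 11799/715 = -4425190637/268159320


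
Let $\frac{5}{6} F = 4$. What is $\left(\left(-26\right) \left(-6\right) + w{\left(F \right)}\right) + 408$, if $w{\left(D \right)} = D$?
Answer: $\frac{2844}{5} \approx 568.8$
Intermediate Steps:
$F = \frac{24}{5}$ ($F = \frac{6}{5} \cdot 4 = \frac{24}{5} \approx 4.8$)
$\left(\left(-26\right) \left(-6\right) + w{\left(F \right)}\right) + 408 = \left(\left(-26\right) \left(-6\right) + \frac{24}{5}\right) + 408 = \left(156 + \frac{24}{5}\right) + 408 = \frac{804}{5} + 408 = \frac{2844}{5}$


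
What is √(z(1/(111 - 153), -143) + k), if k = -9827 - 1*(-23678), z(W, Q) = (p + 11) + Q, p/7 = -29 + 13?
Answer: √13607 ≈ 116.65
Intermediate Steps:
p = -112 (p = 7*(-29 + 13) = 7*(-16) = -112)
z(W, Q) = -101 + Q (z(W, Q) = (-112 + 11) + Q = -101 + Q)
k = 13851 (k = -9827 + 23678 = 13851)
√(z(1/(111 - 153), -143) + k) = √((-101 - 143) + 13851) = √(-244 + 13851) = √13607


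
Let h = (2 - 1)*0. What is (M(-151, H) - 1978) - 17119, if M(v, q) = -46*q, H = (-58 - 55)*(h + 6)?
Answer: 12091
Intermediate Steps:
h = 0 (h = 1*0 = 0)
H = -678 (H = (-58 - 55)*(0 + 6) = -113*6 = -678)
(M(-151, H) - 1978) - 17119 = (-46*(-678) - 1978) - 17119 = (31188 - 1978) - 17119 = 29210 - 17119 = 12091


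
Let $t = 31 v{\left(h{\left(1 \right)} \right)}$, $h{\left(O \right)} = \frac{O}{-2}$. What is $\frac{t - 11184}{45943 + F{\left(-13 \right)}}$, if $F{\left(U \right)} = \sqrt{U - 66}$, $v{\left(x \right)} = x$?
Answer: $- \frac{1029077257}{4221518656} + \frac{22399 i \sqrt{79}}{4221518656} \approx -0.24377 + 4.716 \cdot 10^{-5} i$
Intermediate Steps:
$h{\left(O \right)} = - \frac{O}{2}$ ($h{\left(O \right)} = O \left(- \frac{1}{2}\right) = - \frac{O}{2}$)
$F{\left(U \right)} = \sqrt{-66 + U}$
$t = - \frac{31}{2}$ ($t = 31 \left(\left(- \frac{1}{2}\right) 1\right) = 31 \left(- \frac{1}{2}\right) = - \frac{31}{2} \approx -15.5$)
$\frac{t - 11184}{45943 + F{\left(-13 \right)}} = \frac{- \frac{31}{2} - 11184}{45943 + \sqrt{-66 - 13}} = - \frac{22399}{2 \left(45943 + \sqrt{-79}\right)} = - \frac{22399}{2 \left(45943 + i \sqrt{79}\right)}$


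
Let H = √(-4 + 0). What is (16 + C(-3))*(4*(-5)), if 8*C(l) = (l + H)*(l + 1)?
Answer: -335 + 10*I ≈ -335.0 + 10.0*I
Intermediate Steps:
H = 2*I (H = √(-4) = 2*I ≈ 2.0*I)
C(l) = (1 + l)*(l + 2*I)/8 (C(l) = ((l + 2*I)*(l + 1))/8 = ((l + 2*I)*(1 + l))/8 = ((1 + l)*(l + 2*I))/8 = (1 + l)*(l + 2*I)/8)
(16 + C(-3))*(4*(-5)) = (16 + (I/4 + (⅛)*(-3) + (⅛)*(-3)² + (¼)*I*(-3)))*(4*(-5)) = (16 + (I/4 - 3/8 + (⅛)*9 - 3*I/4))*(-20) = (16 + (I/4 - 3/8 + 9/8 - 3*I/4))*(-20) = (16 + (¾ - I/2))*(-20) = (67/4 - I/2)*(-20) = -335 + 10*I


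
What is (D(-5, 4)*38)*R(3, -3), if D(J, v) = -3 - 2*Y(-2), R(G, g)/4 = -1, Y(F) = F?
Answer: -152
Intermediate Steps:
R(G, g) = -4 (R(G, g) = 4*(-1) = -4)
D(J, v) = 1 (D(J, v) = -3 - 2*(-2) = -3 + 4 = 1)
(D(-5, 4)*38)*R(3, -3) = (1*38)*(-4) = 38*(-4) = -152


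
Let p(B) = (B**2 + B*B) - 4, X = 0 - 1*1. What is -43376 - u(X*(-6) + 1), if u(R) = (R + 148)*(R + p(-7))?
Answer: -59031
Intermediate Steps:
X = -1 (X = 0 - 1 = -1)
p(B) = -4 + 2*B**2 (p(B) = (B**2 + B**2) - 4 = 2*B**2 - 4 = -4 + 2*B**2)
u(R) = (94 + R)*(148 + R) (u(R) = (R + 148)*(R + (-4 + 2*(-7)**2)) = (148 + R)*(R + (-4 + 2*49)) = (148 + R)*(R + (-4 + 98)) = (148 + R)*(R + 94) = (148 + R)*(94 + R) = (94 + R)*(148 + R))
-43376 - u(X*(-6) + 1) = -43376 - (13912 + (-1*(-6) + 1)**2 + 242*(-1*(-6) + 1)) = -43376 - (13912 + (6 + 1)**2 + 242*(6 + 1)) = -43376 - (13912 + 7**2 + 242*7) = -43376 - (13912 + 49 + 1694) = -43376 - 1*15655 = -43376 - 15655 = -59031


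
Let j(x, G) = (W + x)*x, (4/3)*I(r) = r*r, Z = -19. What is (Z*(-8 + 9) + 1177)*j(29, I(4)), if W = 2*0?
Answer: 973878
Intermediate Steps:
I(r) = 3*r²/4 (I(r) = 3*(r*r)/4 = 3*r²/4)
W = 0
j(x, G) = x² (j(x, G) = (0 + x)*x = x*x = x²)
(Z*(-8 + 9) + 1177)*j(29, I(4)) = (-19*(-8 + 9) + 1177)*29² = (-19*1 + 1177)*841 = (-19 + 1177)*841 = 1158*841 = 973878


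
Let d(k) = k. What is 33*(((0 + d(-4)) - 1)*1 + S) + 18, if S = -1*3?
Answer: -246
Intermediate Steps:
S = -3
33*(((0 + d(-4)) - 1)*1 + S) + 18 = 33*(((0 - 4) - 1)*1 - 3) + 18 = 33*((-4 - 1)*1 - 3) + 18 = 33*(-5*1 - 3) + 18 = 33*(-5 - 3) + 18 = 33*(-8) + 18 = -264 + 18 = -246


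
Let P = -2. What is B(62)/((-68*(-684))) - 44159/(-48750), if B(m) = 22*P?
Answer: 85490767/94477500 ≈ 0.90488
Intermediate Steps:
B(m) = -44 (B(m) = 22*(-2) = -44)
B(62)/((-68*(-684))) - 44159/(-48750) = -44/((-68*(-684))) - 44159/(-48750) = -44/46512 - 44159*(-1/48750) = -44*1/46512 + 44159/48750 = -11/11628 + 44159/48750 = 85490767/94477500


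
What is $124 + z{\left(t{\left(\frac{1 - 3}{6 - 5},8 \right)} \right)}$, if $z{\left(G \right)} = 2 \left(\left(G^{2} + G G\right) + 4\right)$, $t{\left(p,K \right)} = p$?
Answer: $148$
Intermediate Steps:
$z{\left(G \right)} = 8 + 4 G^{2}$ ($z{\left(G \right)} = 2 \left(\left(G^{2} + G^{2}\right) + 4\right) = 2 \left(2 G^{2} + 4\right) = 2 \left(4 + 2 G^{2}\right) = 8 + 4 G^{2}$)
$124 + z{\left(t{\left(\frac{1 - 3}{6 - 5},8 \right)} \right)} = 124 + \left(8 + 4 \left(\frac{1 - 3}{6 - 5}\right)^{2}\right) = 124 + \left(8 + 4 \left(- \frac{2}{1}\right)^{2}\right) = 124 + \left(8 + 4 \left(\left(-2\right) 1\right)^{2}\right) = 124 + \left(8 + 4 \left(-2\right)^{2}\right) = 124 + \left(8 + 4 \cdot 4\right) = 124 + \left(8 + 16\right) = 124 + 24 = 148$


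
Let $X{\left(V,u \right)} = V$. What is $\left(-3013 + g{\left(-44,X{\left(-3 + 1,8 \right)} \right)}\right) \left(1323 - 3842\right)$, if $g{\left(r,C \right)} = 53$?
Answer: $7456240$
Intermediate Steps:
$\left(-3013 + g{\left(-44,X{\left(-3 + 1,8 \right)} \right)}\right) \left(1323 - 3842\right) = \left(-3013 + 53\right) \left(1323 - 3842\right) = \left(-2960\right) \left(-2519\right) = 7456240$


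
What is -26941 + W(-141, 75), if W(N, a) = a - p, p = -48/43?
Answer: -1155190/43 ≈ -26865.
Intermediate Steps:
p = -48/43 (p = -48*1/43 = -48/43 ≈ -1.1163)
W(N, a) = 48/43 + a (W(N, a) = a - 1*(-48/43) = a + 48/43 = 48/43 + a)
-26941 + W(-141, 75) = -26941 + (48/43 + 75) = -26941 + 3273/43 = -1155190/43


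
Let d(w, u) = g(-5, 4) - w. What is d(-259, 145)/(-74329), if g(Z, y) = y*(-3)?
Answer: -247/74329 ≈ -0.0033231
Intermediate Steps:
g(Z, y) = -3*y
d(w, u) = -12 - w (d(w, u) = -3*4 - w = -12 - w)
d(-259, 145)/(-74329) = (-12 - 1*(-259))/(-74329) = (-12 + 259)*(-1/74329) = 247*(-1/74329) = -247/74329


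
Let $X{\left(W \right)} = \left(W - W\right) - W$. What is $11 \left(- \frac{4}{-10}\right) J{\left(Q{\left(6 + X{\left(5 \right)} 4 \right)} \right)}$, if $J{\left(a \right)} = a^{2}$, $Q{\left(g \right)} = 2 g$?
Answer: $\frac{17248}{5} \approx 3449.6$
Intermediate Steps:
$X{\left(W \right)} = - W$ ($X{\left(W \right)} = 0 - W = - W$)
$11 \left(- \frac{4}{-10}\right) J{\left(Q{\left(6 + X{\left(5 \right)} 4 \right)} \right)} = 11 \left(- \frac{4}{-10}\right) \left(2 \left(6 + \left(-1\right) 5 \cdot 4\right)\right)^{2} = 11 \left(\left(-4\right) \left(- \frac{1}{10}\right)\right) \left(2 \left(6 - 20\right)\right)^{2} = 11 \cdot \frac{2}{5} \left(2 \left(6 - 20\right)\right)^{2} = \frac{22 \left(2 \left(-14\right)\right)^{2}}{5} = \frac{22 \left(-28\right)^{2}}{5} = \frac{22}{5} \cdot 784 = \frac{17248}{5}$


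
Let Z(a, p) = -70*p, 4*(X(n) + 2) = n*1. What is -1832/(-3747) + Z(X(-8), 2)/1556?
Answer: 581503/1457583 ≈ 0.39895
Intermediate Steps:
X(n) = -2 + n/4 (X(n) = -2 + (n*1)/4 = -2 + n/4)
-1832/(-3747) + Z(X(-8), 2)/1556 = -1832/(-3747) - 70*2/1556 = -1832*(-1/3747) - 140*1/1556 = 1832/3747 - 35/389 = 581503/1457583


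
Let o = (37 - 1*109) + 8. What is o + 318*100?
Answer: 31736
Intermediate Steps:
o = -64 (o = (37 - 109) + 8 = -72 + 8 = -64)
o + 318*100 = -64 + 318*100 = -64 + 31800 = 31736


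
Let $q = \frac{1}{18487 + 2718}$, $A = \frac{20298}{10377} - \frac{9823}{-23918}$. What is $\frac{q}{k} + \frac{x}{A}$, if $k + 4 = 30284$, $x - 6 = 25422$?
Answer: $\frac{270154228519617922669}{25145034443398600} \approx 10744.0$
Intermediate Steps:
$x = 25428$ ($x = 6 + 25422 = 25428$)
$A = \frac{195806945}{82732362}$ ($A = 20298 \cdot \frac{1}{10377} - - \frac{9823}{23918} = \frac{6766}{3459} + \frac{9823}{23918} = \frac{195806945}{82732362} \approx 2.3668$)
$k = 30280$ ($k = -4 + 30284 = 30280$)
$q = \frac{1}{21205} \approx 4.7159 \cdot 10^{-5}$
$\frac{q}{k} + \frac{x}{A} = \frac{1}{21205 \cdot 30280} + \frac{25428}{\frac{195806945}{82732362}} = \frac{1}{21205} \cdot \frac{1}{30280} + 25428 \cdot \frac{82732362}{195806945} = \frac{1}{642087400} + \frac{2103718500936}{195806945} = \frac{270154228519617922669}{25145034443398600}$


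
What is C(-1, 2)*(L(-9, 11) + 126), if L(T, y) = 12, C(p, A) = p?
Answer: -138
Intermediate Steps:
C(-1, 2)*(L(-9, 11) + 126) = -(12 + 126) = -1*138 = -138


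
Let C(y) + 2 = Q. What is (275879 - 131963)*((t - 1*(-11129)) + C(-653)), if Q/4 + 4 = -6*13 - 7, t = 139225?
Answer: 21586824336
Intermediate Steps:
Q = -356 (Q = -16 + 4*(-6*13 - 7) = -16 + 4*(-78 - 7) = -16 + 4*(-85) = -16 - 340 = -356)
C(y) = -358 (C(y) = -2 - 356 = -358)
(275879 - 131963)*((t - 1*(-11129)) + C(-653)) = (275879 - 131963)*((139225 - 1*(-11129)) - 358) = 143916*((139225 + 11129) - 358) = 143916*(150354 - 358) = 143916*149996 = 21586824336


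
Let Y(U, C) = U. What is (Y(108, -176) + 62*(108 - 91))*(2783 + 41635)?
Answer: 51613716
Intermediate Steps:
(Y(108, -176) + 62*(108 - 91))*(2783 + 41635) = (108 + 62*(108 - 91))*(2783 + 41635) = (108 + 62*17)*44418 = (108 + 1054)*44418 = 1162*44418 = 51613716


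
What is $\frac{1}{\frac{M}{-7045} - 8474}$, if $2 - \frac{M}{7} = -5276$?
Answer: $- \frac{7045}{59736276} \approx -0.00011794$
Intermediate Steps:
$M = 36946$ ($M = 14 - -36932 = 14 + 36932 = 36946$)
$\frac{1}{\frac{M}{-7045} - 8474} = \frac{1}{\frac{36946}{-7045} - 8474} = \frac{1}{36946 \left(- \frac{1}{7045}\right) - 8474} = \frac{1}{- \frac{36946}{7045} - 8474} = \frac{1}{- \frac{59736276}{7045}} = - \frac{7045}{59736276}$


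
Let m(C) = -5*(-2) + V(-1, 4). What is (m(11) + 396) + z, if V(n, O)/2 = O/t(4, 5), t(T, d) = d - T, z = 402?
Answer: 816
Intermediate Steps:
V(n, O) = 2*O (V(n, O) = 2*(O/(5 - 1*4)) = 2*(O/(5 - 4)) = 2*(O/1) = 2*(O*1) = 2*O)
m(C) = 18 (m(C) = -5*(-2) + 2*4 = 10 + 8 = 18)
(m(11) + 396) + z = (18 + 396) + 402 = 414 + 402 = 816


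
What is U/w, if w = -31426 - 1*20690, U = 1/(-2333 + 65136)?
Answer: -1/3273041148 ≈ -3.0553e-10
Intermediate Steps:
U = 1/62803 ≈ 1.5923e-5
w = -52116 (w = -31426 - 20690 = -52116)
U/w = (1/62803)/(-52116) = (1/62803)*(-1/52116) = -1/3273041148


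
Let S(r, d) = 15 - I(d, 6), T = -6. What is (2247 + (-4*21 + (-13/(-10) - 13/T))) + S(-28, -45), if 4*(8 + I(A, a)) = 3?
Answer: 131323/60 ≈ 2188.7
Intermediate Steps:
I(A, a) = -29/4 (I(A, a) = -8 + (¼)*3 = -8 + ¾ = -29/4)
S(r, d) = 89/4 (S(r, d) = 15 - 1*(-29/4) = 15 + 29/4 = 89/4)
(2247 + (-4*21 + (-13/(-10) - 13/T))) + S(-28, -45) = (2247 + (-4*21 + (-13/(-10) - 13/(-6)))) + 89/4 = (2247 + (-84 + (-13*(-⅒) - 13*(-⅙)))) + 89/4 = (2247 + (-84 + (13/10 + 13/6))) + 89/4 = (2247 + (-84 + 52/15)) + 89/4 = (2247 - 1208/15) + 89/4 = 32497/15 + 89/4 = 131323/60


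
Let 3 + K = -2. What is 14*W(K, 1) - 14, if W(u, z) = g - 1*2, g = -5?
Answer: -112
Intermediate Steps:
K = -5 (K = -3 - 2 = -5)
W(u, z) = -7 (W(u, z) = -5 - 1*2 = -5 - 2 = -7)
14*W(K, 1) - 14 = 14*(-7) - 14 = -98 - 14 = -112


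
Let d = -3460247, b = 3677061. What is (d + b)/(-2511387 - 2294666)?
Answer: -216814/4806053 ≈ -0.045113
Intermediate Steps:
(d + b)/(-2511387 - 2294666) = (-3460247 + 3677061)/(-2511387 - 2294666) = 216814/(-4806053) = 216814*(-1/4806053) = -216814/4806053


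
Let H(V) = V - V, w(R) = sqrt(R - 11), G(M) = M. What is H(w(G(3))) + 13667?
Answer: 13667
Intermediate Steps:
w(R) = sqrt(-11 + R)
H(V) = 0
H(w(G(3))) + 13667 = 0 + 13667 = 13667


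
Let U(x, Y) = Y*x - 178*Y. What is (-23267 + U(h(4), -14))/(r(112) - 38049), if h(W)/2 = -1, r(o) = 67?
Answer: 20747/37982 ≈ 0.54623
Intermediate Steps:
h(W) = -2 (h(W) = 2*(-1) = -2)
U(x, Y) = -178*Y + Y*x
(-23267 + U(h(4), -14))/(r(112) - 38049) = (-23267 - 14*(-178 - 2))/(67 - 38049) = (-23267 - 14*(-180))/(-37982) = (-23267 + 2520)*(-1/37982) = -20747*(-1/37982) = 20747/37982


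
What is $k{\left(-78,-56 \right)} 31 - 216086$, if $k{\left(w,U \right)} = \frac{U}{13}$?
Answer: $- \frac{2810854}{13} \approx -2.1622 \cdot 10^{5}$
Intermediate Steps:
$k{\left(w,U \right)} = \frac{U}{13}$ ($k{\left(w,U \right)} = U \frac{1}{13} = \frac{U}{13}$)
$k{\left(-78,-56 \right)} 31 - 216086 = \frac{1}{13} \left(-56\right) 31 - 216086 = \left(- \frac{56}{13}\right) 31 - 216086 = - \frac{1736}{13} - 216086 = - \frac{2810854}{13}$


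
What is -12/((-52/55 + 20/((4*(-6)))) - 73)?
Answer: 3960/24677 ≈ 0.16047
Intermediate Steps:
-12/((-52/55 + 20/((4*(-6)))) - 73) = -12/((-52*1/55 + 20/(-24)) - 73) = -12/((-52/55 + 20*(-1/24)) - 73) = -12/((-52/55 - 5/6) - 73) = -12/(-587/330 - 73) = -12/(-24677/330) = -330/24677*(-12) = 3960/24677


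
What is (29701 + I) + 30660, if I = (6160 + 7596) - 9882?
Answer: 64235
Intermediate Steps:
I = 3874 (I = 13756 - 9882 = 3874)
(29701 + I) + 30660 = (29701 + 3874) + 30660 = 33575 + 30660 = 64235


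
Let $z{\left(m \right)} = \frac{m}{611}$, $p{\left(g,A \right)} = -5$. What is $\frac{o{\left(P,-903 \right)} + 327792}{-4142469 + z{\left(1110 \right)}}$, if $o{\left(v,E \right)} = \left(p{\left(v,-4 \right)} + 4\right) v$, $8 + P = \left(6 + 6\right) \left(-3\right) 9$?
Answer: $- \frac{200483764}{2531047449} \approx -0.07921$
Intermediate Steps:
$z{\left(m \right)} = \frac{m}{611}$ ($z{\left(m \right)} = m \frac{1}{611} = \frac{m}{611}$)
$P = -332$ ($P = -8 + \left(6 + 6\right) \left(-3\right) 9 = -8 + 12 \left(-3\right) 9 = -8 - 324 = -332$)
$o{\left(v,E \right)} = - v$ ($o{\left(v,E \right)} = \left(-5 + 4\right) v = - v$)
$\frac{o{\left(P,-903 \right)} + 327792}{-4142469 + z{\left(1110 \right)}} = \frac{\left(-1\right) \left(-332\right) + 327792}{-4142469 + \frac{1}{611} \cdot 1110} = \frac{332 + 327792}{-4142469 + \frac{1110}{611}} = \frac{328124}{- \frac{2531047449}{611}} = 328124 \left(- \frac{611}{2531047449}\right) = - \frac{200483764}{2531047449}$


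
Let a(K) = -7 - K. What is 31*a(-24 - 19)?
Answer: 1116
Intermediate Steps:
31*a(-24 - 19) = 31*(-7 - (-24 - 19)) = 31*(-7 - 1*(-43)) = 31*(-7 + 43) = 31*36 = 1116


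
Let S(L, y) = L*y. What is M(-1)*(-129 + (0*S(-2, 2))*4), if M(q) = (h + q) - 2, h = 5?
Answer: -258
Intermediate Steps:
M(q) = 3 + q (M(q) = (5 + q) - 2 = 3 + q)
M(-1)*(-129 + (0*S(-2, 2))*4) = (3 - 1)*(-129 + (0*(-2*2))*4) = 2*(-129 + (0*(-4))*4) = 2*(-129 + 0*4) = 2*(-129 + 0) = 2*(-129) = -258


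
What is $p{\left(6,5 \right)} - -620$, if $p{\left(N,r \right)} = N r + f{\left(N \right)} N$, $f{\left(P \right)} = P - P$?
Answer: $650$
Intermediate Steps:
$f{\left(P \right)} = 0$
$p{\left(N,r \right)} = N r$ ($p{\left(N,r \right)} = N r + 0 N = N r + 0 = N r$)
$p{\left(6,5 \right)} - -620 = 6 \cdot 5 - -620 = 30 + 620 = 650$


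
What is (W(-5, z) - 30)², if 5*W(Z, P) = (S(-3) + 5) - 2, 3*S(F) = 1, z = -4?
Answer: 7744/9 ≈ 860.44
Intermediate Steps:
S(F) = ⅓ (S(F) = (⅓)*1 = ⅓)
W(Z, P) = ⅔ (W(Z, P) = ((⅓ + 5) - 2)/5 = (16/3 - 2)/5 = (⅕)*(10/3) = ⅔)
(W(-5, z) - 30)² = (⅔ - 30)² = (-88/3)² = 7744/9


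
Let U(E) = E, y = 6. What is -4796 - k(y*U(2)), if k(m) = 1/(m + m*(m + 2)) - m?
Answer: -861121/180 ≈ -4784.0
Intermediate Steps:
k(m) = 1/(m + m*(2 + m)) - m
-4796 - k(y*U(2)) = -4796 - (1 - (6*2)³ - 3*(6*2)²)/((6*2)*(3 + 6*2)) = -4796 - (1 - 1*12³ - 3*12²)/(12*(3 + 12)) = -4796 - (1 - 1*1728 - 3*144)/(12*15) = -4796 - (1 - 1728 - 432)/(12*15) = -4796 - (-2159)/(12*15) = -4796 - 1*(-2159/180) = -4796 + 2159/180 = -861121/180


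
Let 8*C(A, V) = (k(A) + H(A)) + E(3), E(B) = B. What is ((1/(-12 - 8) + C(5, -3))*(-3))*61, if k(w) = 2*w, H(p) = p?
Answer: -2013/5 ≈ -402.60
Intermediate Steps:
C(A, V) = 3/8 + 3*A/8 (C(A, V) = ((2*A + A) + 3)/8 = (3*A + 3)/8 = (3 + 3*A)/8 = 3/8 + 3*A/8)
((1/(-12 - 8) + C(5, -3))*(-3))*61 = ((1/(-12 - 8) + (3/8 + (3/8)*5))*(-3))*61 = ((1/(-20) + (3/8 + 15/8))*(-3))*61 = ((-1/20 + 9/4)*(-3))*61 = ((11/5)*(-3))*61 = -33/5*61 = -2013/5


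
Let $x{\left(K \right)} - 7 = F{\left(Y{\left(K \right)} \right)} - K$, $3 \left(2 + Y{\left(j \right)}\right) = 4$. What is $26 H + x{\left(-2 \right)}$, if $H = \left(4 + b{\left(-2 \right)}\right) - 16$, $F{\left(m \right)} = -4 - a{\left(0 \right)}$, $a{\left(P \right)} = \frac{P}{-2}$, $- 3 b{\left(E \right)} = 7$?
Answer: $- \frac{1103}{3} \approx -367.67$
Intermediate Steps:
$b{\left(E \right)} = - \frac{7}{3}$ ($b{\left(E \right)} = \left(- \frac{1}{3}\right) 7 = - \frac{7}{3}$)
$a{\left(P \right)} = - \frac{P}{2}$ ($a{\left(P \right)} = P \left(- \frac{1}{2}\right) = - \frac{P}{2}$)
$Y{\left(j \right)} = - \frac{2}{3}$ ($Y{\left(j \right)} = -2 + \frac{1}{3} \cdot 4 = -2 + \frac{4}{3} = - \frac{2}{3}$)
$F{\left(m \right)} = -4$ ($F{\left(m \right)} = -4 - \left(- \frac{1}{2}\right) 0 = -4 - 0 = -4 + 0 = -4$)
$x{\left(K \right)} = 3 - K$ ($x{\left(K \right)} = 7 - \left(4 + K\right) = 3 - K$)
$H = - \frac{43}{3}$ ($H = \left(4 - \frac{7}{3}\right) - 16 = \frac{5}{3} - 16 = - \frac{43}{3} \approx -14.333$)
$26 H + x{\left(-2 \right)} = 26 \left(- \frac{43}{3}\right) + \left(3 - -2\right) = - \frac{1118}{3} + \left(3 + 2\right) = - \frac{1118}{3} + 5 = - \frac{1103}{3}$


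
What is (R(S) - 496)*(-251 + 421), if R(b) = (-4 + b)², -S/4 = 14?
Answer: 527680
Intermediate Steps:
S = -56 (S = -4*14 = -56)
(R(S) - 496)*(-251 + 421) = ((-4 - 56)² - 496)*(-251 + 421) = ((-60)² - 496)*170 = (3600 - 496)*170 = 3104*170 = 527680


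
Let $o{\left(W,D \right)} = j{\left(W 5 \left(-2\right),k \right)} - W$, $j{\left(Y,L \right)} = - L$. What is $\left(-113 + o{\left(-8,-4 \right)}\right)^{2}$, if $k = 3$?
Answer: $11664$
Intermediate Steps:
$o{\left(W,D \right)} = -3 - W$ ($o{\left(W,D \right)} = \left(-1\right) 3 - W = -3 - W$)
$\left(-113 + o{\left(-8,-4 \right)}\right)^{2} = \left(-113 - -5\right)^{2} = \left(-113 + \left(-3 + 8\right)\right)^{2} = \left(-113 + 5\right)^{2} = \left(-108\right)^{2} = 11664$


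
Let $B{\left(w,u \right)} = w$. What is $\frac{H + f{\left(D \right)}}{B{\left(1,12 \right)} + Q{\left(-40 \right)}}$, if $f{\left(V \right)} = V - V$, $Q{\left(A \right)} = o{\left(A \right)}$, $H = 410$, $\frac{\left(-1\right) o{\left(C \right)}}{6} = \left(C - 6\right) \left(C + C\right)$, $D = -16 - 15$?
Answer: $- \frac{410}{22079} \approx -0.01857$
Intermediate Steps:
$D = -31$
$o{\left(C \right)} = - 12 C \left(-6 + C\right)$ ($o{\left(C \right)} = - 6 \left(C - 6\right) \left(C + C\right) = - 6 \left(-6 + C\right) 2 C = - 6 \cdot 2 C \left(-6 + C\right) = - 12 C \left(-6 + C\right)$)
$Q{\left(A \right)} = 12 A \left(6 - A\right)$
$f{\left(V \right)} = 0$
$\frac{H + f{\left(D \right)}}{B{\left(1,12 \right)} + Q{\left(-40 \right)}} = \frac{410 + 0}{1 + 12 \left(-40\right) \left(6 - -40\right)} = \frac{410}{1 + 12 \left(-40\right) \left(6 + 40\right)} = \frac{410}{1 + 12 \left(-40\right) 46} = \frac{410}{1 - 22080} = \frac{410}{-22079} = 410 \left(- \frac{1}{22079}\right) = - \frac{410}{22079}$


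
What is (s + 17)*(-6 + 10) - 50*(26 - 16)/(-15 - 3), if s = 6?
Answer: 1078/9 ≈ 119.78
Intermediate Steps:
(s + 17)*(-6 + 10) - 50*(26 - 16)/(-15 - 3) = (6 + 17)*(-6 + 10) - 50*(26 - 16)/(-15 - 3) = 23*4 - 500/(-18) = 92 - 500*(-1)/18 = 92 - 50*(-5/9) = 92 + 250/9 = 1078/9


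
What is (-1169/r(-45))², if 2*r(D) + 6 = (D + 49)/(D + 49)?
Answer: 5466244/25 ≈ 2.1865e+5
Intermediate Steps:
r(D) = -5/2 (r(D) = -3 + ((D + 49)/(D + 49))/2 = -3 + ((49 + D)/(49 + D))/2 = -3 + (½)*1 = -3 + ½ = -5/2)
(-1169/r(-45))² = (-1169/(-5/2))² = (-1169*(-⅖))² = (2338/5)² = 5466244/25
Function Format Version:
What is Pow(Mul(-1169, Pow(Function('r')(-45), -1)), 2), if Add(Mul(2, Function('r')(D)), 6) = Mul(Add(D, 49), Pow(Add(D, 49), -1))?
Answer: Rational(5466244, 25) ≈ 2.1865e+5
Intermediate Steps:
Function('r')(D) = Rational(-5, 2) (Function('r')(D) = Add(-3, Mul(Rational(1, 2), Mul(Add(D, 49), Pow(Add(D, 49), -1)))) = Add(-3, Mul(Rational(1, 2), Mul(Add(49, D), Pow(Add(49, D), -1)))) = Add(-3, Mul(Rational(1, 2), 1)) = Add(-3, Rational(1, 2)) = Rational(-5, 2))
Pow(Mul(-1169, Pow(Function('r')(-45), -1)), 2) = Pow(Mul(-1169, Pow(Rational(-5, 2), -1)), 2) = Pow(Mul(-1169, Rational(-2, 5)), 2) = Pow(Rational(2338, 5), 2) = Rational(5466244, 25)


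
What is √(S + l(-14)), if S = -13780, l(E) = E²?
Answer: 4*I*√849 ≈ 116.55*I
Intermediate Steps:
√(S + l(-14)) = √(-13780 + (-14)²) = √(-13780 + 196) = √(-13584) = 4*I*√849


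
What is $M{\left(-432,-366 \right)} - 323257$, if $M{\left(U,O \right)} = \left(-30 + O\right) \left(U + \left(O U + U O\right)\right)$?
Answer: $-125376889$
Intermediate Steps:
$M{\left(U,O \right)} = \left(-30 + O\right) \left(U + 2 O U\right)$ ($M{\left(U,O \right)} = \left(-30 + O\right) \left(U + \left(O U + O U\right)\right) = \left(-30 + O\right) \left(U + 2 O U\right)$)
$M{\left(-432,-366 \right)} - 323257 = - 432 \left(-30 - -21594 + 2 \left(-366\right)^{2}\right) - 323257 = - 432 \left(-30 + 21594 + 2 \cdot 133956\right) - 323257 = - 432 \left(-30 + 21594 + 267912\right) - 323257 = \left(-432\right) 289476 - 323257 = -125053632 - 323257 = -125376889$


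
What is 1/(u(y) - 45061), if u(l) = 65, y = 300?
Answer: -1/44996 ≈ -2.2224e-5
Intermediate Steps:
1/(u(y) - 45061) = 1/(65 - 45061) = 1/(-44996) = -1/44996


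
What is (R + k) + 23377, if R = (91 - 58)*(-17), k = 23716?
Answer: 46532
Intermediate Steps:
R = -561 (R = 33*(-17) = -561)
(R + k) + 23377 = (-561 + 23716) + 23377 = 23155 + 23377 = 46532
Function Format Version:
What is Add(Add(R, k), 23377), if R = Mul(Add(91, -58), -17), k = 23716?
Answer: 46532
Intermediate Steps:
R = -561 (R = Mul(33, -17) = -561)
Add(Add(R, k), 23377) = Add(Add(-561, 23716), 23377) = Add(23155, 23377) = 46532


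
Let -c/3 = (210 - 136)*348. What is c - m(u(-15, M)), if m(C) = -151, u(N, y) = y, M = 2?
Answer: -77105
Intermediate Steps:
c = -77256 (c = -3*(210 - 136)*348 = -222*348 = -3*25752 = -77256)
c - m(u(-15, M)) = -77256 - 1*(-151) = -77256 + 151 = -77105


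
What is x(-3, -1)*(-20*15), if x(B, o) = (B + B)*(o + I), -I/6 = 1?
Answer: -12600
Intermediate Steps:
I = -6 (I = -6*1 = -6)
x(B, o) = 2*B*(-6 + o) (x(B, o) = (B + B)*(o - 6) = (2*B)*(-6 + o) = 2*B*(-6 + o))
x(-3, -1)*(-20*15) = (2*(-3)*(-6 - 1))*(-20*15) = (2*(-3)*(-7))*(-300) = 42*(-300) = -12600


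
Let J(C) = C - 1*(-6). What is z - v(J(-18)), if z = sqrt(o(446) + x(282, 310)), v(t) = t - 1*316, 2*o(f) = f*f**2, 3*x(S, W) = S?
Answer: 328 + sqrt(44358362) ≈ 6988.2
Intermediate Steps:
x(S, W) = S/3
o(f) = f**3/2 (o(f) = (f*f**2)/2 = f**3/2)
J(C) = 6 + C (J(C) = C + 6 = 6 + C)
v(t) = -316 + t (v(t) = t - 316 = -316 + t)
z = sqrt(44358362) (z = sqrt((1/2)*446**3 + (1/3)*282) = sqrt((1/2)*88716536 + 94) = sqrt(44358268 + 94) = sqrt(44358362) ≈ 6660.2)
z - v(J(-18)) = sqrt(44358362) - (-316 + (6 - 18)) = sqrt(44358362) - (-316 - 12) = sqrt(44358362) - 1*(-328) = sqrt(44358362) + 328 = 328 + sqrt(44358362)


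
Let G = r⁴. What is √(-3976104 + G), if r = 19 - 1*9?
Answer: 2*I*√991526 ≈ 1991.5*I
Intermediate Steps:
r = 10 (r = 19 - 9 = 10)
G = 10000 (G = 10⁴ = 10000)
√(-3976104 + G) = √(-3976104 + 10000) = √(-3966104) = 2*I*√991526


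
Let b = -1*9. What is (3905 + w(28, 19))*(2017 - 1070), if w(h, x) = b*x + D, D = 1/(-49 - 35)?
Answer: 297031285/84 ≈ 3.5361e+6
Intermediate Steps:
D = -1/84 (D = 1/(-84) = -1/84 ≈ -0.011905)
b = -9
w(h, x) = -1/84 - 9*x (w(h, x) = -9*x - 1/84 = -1/84 - 9*x)
(3905 + w(28, 19))*(2017 - 1070) = (3905 + (-1/84 - 9*19))*(2017 - 1070) = (3905 + (-1/84 - 171))*947 = (3905 - 14365/84)*947 = (313655/84)*947 = 297031285/84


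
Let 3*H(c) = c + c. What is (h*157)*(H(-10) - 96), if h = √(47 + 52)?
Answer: -48356*√11 ≈ -1.6038e+5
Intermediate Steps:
H(c) = 2*c/3 (H(c) = (c + c)/3 = (2*c)/3 = 2*c/3)
h = 3*√11 (h = √99 = 3*√11 ≈ 9.9499)
(h*157)*(H(-10) - 96) = ((3*√11)*157)*((⅔)*(-10) - 96) = (471*√11)*(-20/3 - 96) = (471*√11)*(-308/3) = -48356*√11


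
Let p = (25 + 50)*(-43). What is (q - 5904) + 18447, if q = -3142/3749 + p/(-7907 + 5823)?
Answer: 98002947985/7812916 ≈ 12544.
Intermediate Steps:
p = -3225 (p = 75*(-43) = -3225)
q = 5542597/7812916 (q = -3142/3749 - 3225/(-7907 + 5823) = -3142*1/3749 - 3225/(-2084) = -3142/3749 - 3225*(-1/2084) = -3142/3749 + 3225/2084 = 5542597/7812916 ≈ 0.70941)
(q - 5904) + 18447 = (5542597/7812916 - 5904) + 18447 = -46121913467/7812916 + 18447 = 98002947985/7812916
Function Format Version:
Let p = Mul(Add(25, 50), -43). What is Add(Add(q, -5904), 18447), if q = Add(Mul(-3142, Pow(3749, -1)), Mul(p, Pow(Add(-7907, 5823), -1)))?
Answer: Rational(98002947985, 7812916) ≈ 12544.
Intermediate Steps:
p = -3225 (p = Mul(75, -43) = -3225)
q = Rational(5542597, 7812916) (q = Add(Mul(-3142, Pow(3749, -1)), Mul(-3225, Pow(Add(-7907, 5823), -1))) = Add(Mul(-3142, Rational(1, 3749)), Mul(-3225, Pow(-2084, -1))) = Add(Rational(-3142, 3749), Mul(-3225, Rational(-1, 2084))) = Add(Rational(-3142, 3749), Rational(3225, 2084)) = Rational(5542597, 7812916) ≈ 0.70941)
Add(Add(q, -5904), 18447) = Add(Add(Rational(5542597, 7812916), -5904), 18447) = Add(Rational(-46121913467, 7812916), 18447) = Rational(98002947985, 7812916)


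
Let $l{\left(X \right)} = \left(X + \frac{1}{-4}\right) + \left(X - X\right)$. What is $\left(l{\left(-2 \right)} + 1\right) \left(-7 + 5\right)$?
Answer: $\frac{5}{2} \approx 2.5$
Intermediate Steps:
$l{\left(X \right)} = - \frac{1}{4} + X$ ($l{\left(X \right)} = \left(X - \frac{1}{4}\right) + 0 = \left(- \frac{1}{4} + X\right) + 0 = - \frac{1}{4} + X$)
$\left(l{\left(-2 \right)} + 1\right) \left(-7 + 5\right) = \left(\left(- \frac{1}{4} - 2\right) + 1\right) \left(-7 + 5\right) = \left(- \frac{9}{4} + 1\right) \left(-2\right) = \left(- \frac{5}{4}\right) \left(-2\right) = \frac{5}{2}$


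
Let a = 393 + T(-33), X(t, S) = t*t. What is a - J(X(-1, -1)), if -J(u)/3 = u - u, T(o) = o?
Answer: 360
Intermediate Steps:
X(t, S) = t**2
J(u) = 0 (J(u) = -3*(u - u) = -3*0 = 0)
a = 360 (a = 393 - 33 = 360)
a - J(X(-1, -1)) = 360 - 1*0 = 360 + 0 = 360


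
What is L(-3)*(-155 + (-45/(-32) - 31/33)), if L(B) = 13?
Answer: -2121431/1056 ≈ -2008.9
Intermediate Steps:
L(-3)*(-155 + (-45/(-32) - 31/33)) = 13*(-155 + (-45/(-32) - 31/33)) = 13*(-155 + (-45*(-1/32) - 31*1/33)) = 13*(-155 + (45/32 - 31/33)) = 13*(-155 + 493/1056) = 13*(-163187/1056) = -2121431/1056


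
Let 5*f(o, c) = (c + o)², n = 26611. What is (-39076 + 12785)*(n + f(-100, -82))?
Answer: -4369012089/5 ≈ -8.7380e+8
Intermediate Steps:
f(o, c) = (c + o)²/5
(-39076 + 12785)*(n + f(-100, -82)) = (-39076 + 12785)*(26611 + (-82 - 100)²/5) = -26291*(26611 + (⅕)*(-182)²) = -26291*(26611 + (⅕)*33124) = -26291*(26611 + 33124/5) = -26291*166179/5 = -4369012089/5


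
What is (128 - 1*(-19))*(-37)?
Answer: -5439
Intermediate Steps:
(128 - 1*(-19))*(-37) = (128 + 19)*(-37) = 147*(-37) = -5439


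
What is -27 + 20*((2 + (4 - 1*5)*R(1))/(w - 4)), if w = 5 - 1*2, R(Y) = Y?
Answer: -47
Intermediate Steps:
w = 3 (w = 5 - 2 = 3)
-27 + 20*((2 + (4 - 1*5)*R(1))/(w - 4)) = -27 + 20*((2 + (4 - 1*5)*1)/(3 - 4)) = -27 + 20*((2 + (4 - 5)*1)/(-1)) = -27 + 20*(-(2 - 1*1)) = -27 + 20*(-(2 - 1)) = -27 + 20*(-1*1) = -27 + 20*(-1) = -27 - 20 = -47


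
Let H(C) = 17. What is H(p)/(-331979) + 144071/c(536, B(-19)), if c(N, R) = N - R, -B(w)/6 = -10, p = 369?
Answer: 47828538417/158022004 ≈ 302.67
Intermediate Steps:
B(w) = 60 (B(w) = -6*(-10) = 60)
H(p)/(-331979) + 144071/c(536, B(-19)) = 17/(-331979) + 144071/(536 - 1*60) = 17*(-1/331979) + 144071/(536 - 60) = -17/331979 + 144071/476 = 47828538417/158022004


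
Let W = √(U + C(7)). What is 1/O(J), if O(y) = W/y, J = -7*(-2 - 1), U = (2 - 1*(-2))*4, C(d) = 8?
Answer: 7*√6/4 ≈ 4.2866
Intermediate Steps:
U = 16 (U = (2 + 2)*4 = 4*4 = 16)
J = 21 (J = -7*(-3) = 21)
W = 2*√6 (W = √(16 + 8) = √24 = 2*√6 ≈ 4.8990)
O(y) = 2*√6/y (O(y) = (2*√6)/y = 2*√6/y)
1/O(J) = 1/(2*√6/21) = 7*√6/4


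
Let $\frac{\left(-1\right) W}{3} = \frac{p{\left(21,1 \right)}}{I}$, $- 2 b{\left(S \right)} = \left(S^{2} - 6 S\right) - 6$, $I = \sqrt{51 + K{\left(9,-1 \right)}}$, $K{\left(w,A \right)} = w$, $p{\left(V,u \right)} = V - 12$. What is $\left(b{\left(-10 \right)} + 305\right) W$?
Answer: $- \frac{1026 \sqrt{15}}{5} \approx -794.74$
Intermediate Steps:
$p{\left(V,u \right)} = -12 + V$ ($p{\left(V,u \right)} = V - 12 = -12 + V$)
$I = 2 \sqrt{15}$ ($I = \sqrt{51 + 9} = \sqrt{60} = 2 \sqrt{15} \approx 7.746$)
$b{\left(S \right)} = 3 + 3 S - \frac{S^{2}}{2}$ ($b{\left(S \right)} = - \frac{\left(S^{2} - 6 S\right) - 6}{2} = - \frac{-6 + S^{2} - 6 S}{2} = 3 + 3 S - \frac{S^{2}}{2}$)
$W = - \frac{9 \sqrt{15}}{10}$ ($W = - 3 \frac{-12 + 21}{2 \sqrt{15}} = - 3 \cdot 9 \frac{\sqrt{15}}{30} = - 3 \frac{3 \sqrt{15}}{10} = - \frac{9 \sqrt{15}}{10} \approx -3.4857$)
$\left(b{\left(-10 \right)} + 305\right) W = \left(\left(3 + 3 \left(-10\right) - \frac{\left(-10\right)^{2}}{2}\right) + 305\right) \left(- \frac{9 \sqrt{15}}{10}\right) = \left(\left(3 - 30 - 50\right) + 305\right) \left(- \frac{9 \sqrt{15}}{10}\right) = \left(-77 + 305\right) \left(- \frac{9 \sqrt{15}}{10}\right) = 228 \left(- \frac{9 \sqrt{15}}{10}\right) = - \frac{1026 \sqrt{15}}{5}$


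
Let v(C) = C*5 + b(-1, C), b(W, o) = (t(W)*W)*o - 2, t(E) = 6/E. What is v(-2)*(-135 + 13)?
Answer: 2928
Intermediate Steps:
b(W, o) = -2 + 6*o (b(W, o) = ((6/W)*W)*o - 2 = 6*o - 2 = -2 + 6*o)
v(C) = -2 + 11*C (v(C) = C*5 + (-2 + 6*C) = 5*C + (-2 + 6*C) = -2 + 11*C)
v(-2)*(-135 + 13) = (-2 + 11*(-2))*(-135 + 13) = (-2 - 22)*(-122) = -24*(-122) = 2928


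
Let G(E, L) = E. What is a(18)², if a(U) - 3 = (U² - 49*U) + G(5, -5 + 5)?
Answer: 302500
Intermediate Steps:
a(U) = 8 + U² - 49*U (a(U) = 3 + ((U² - 49*U) + 5) = 3 + (5 + U² - 49*U) = 8 + U² - 49*U)
a(18)² = (8 + 18² - 49*18)² = (8 + 324 - 882)² = (-550)² = 302500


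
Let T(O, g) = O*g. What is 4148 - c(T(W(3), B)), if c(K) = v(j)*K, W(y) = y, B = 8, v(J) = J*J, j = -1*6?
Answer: 3284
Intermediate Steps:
j = -6
v(J) = J**2
c(K) = 36*K (c(K) = (-6)**2*K = 36*K)
4148 - c(T(W(3), B)) = 4148 - 36*3*8 = 4148 - 36*24 = 4148 - 1*864 = 4148 - 864 = 3284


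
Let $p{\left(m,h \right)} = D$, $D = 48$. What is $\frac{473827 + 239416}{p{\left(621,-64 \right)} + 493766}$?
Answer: $\frac{713243}{493814} \approx 1.4444$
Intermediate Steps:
$p{\left(m,h \right)} = 48$
$\frac{473827 + 239416}{p{\left(621,-64 \right)} + 493766} = \frac{473827 + 239416}{48 + 493766} = \frac{713243}{493814}$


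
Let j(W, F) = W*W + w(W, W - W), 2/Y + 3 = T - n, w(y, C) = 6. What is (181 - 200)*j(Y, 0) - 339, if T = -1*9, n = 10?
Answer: -54832/121 ≈ -453.16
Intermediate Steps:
T = -9
Y = -1/11 (Y = 2/(-3 + (-9 - 1*10)) = 2/(-3 + (-9 - 10)) = 2/(-3 - 19) = 2/(-22) = 2*(-1/22) = -1/11 ≈ -0.090909)
j(W, F) = 6 + W**2 (j(W, F) = W*W + 6 = W**2 + 6 = 6 + W**2)
(181 - 200)*j(Y, 0) - 339 = (181 - 200)*(6 + (-1/11)**2) - 339 = -19*(6 + 1/121) - 339 = -19*727/121 - 339 = -13813/121 - 339 = -54832/121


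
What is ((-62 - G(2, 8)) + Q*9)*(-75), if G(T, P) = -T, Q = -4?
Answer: 7200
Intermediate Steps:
((-62 - G(2, 8)) + Q*9)*(-75) = ((-62 - (-1)*2) - 4*9)*(-75) = ((-62 - 1*(-2)) - 36)*(-75) = ((-62 + 2) - 36)*(-75) = (-60 - 36)*(-75) = -96*(-75) = 7200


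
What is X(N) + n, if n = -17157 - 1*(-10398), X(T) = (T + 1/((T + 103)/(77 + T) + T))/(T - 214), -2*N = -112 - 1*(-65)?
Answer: -25631225182/3792093 ≈ -6759.1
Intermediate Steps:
N = 47/2 (N = -(-112 - 1*(-65))/2 = -(-112 + 65)/2 = -½*(-47) = 47/2 ≈ 23.500)
X(T) = (T + 1/(T + (103 + T)/(77 + T)))/(-214 + T) (X(T) = (T + 1/((103 + T)/(77 + T) + T))/(-214 + T) = (T + 1/(T + (103 + T)/(77 + T)))/(-214 + T))
n = -6759 (n = -17157 + 10398 = -6759)
X(N) + n = (77 + (47/2)³ + 78*(47/2)² + 104*(47/2))/(-22042 + (47/2)³ - 16589*47/2 - 136*(47/2)²) - 6759 = (77 + 103823/8 + 78*(2209/4) + 2444)/(-22042 + 103823/8 - 779683/2 - 136*2209/4) - 6759 = (77 + 103823/8 + 86151/2 + 2444)/(-22042 + 103823/8 - 779683/2 - 75106) - 6759 = (468595/8)/(-3792093/8) - 6759 = -8/3792093*468595/8 - 6759 = -468595/3792093 - 6759 = -25631225182/3792093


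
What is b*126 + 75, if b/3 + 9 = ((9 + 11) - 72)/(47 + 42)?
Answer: -315759/89 ≈ -3547.9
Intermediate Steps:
b = -2559/89 (b = -27 + 3*(((9 + 11) - 72)/(47 + 42)) = -27 + 3*((20 - 72)/89) = -27 + 3*(-52*1/89) = -27 + 3*(-52/89) = -27 - 156/89 = -2559/89 ≈ -28.753)
b*126 + 75 = -2559/89*126 + 75 = -322434/89 + 75 = -315759/89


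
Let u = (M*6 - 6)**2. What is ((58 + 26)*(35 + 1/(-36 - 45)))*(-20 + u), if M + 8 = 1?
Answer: 181239968/27 ≈ 6.7126e+6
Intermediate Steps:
M = -7 (M = -8 + 1 = -7)
u = 2304 (u = (-7*6 - 6)**2 = (-42 - 6)**2 = (-48)**2 = 2304)
((58 + 26)*(35 + 1/(-36 - 45)))*(-20 + u) = ((58 + 26)*(35 + 1/(-36 - 45)))*(-20 + 2304) = (84*(35 + 1/(-81)))*2284 = (84*(35 - 1/81))*2284 = (84*(2834/81))*2284 = (79352/27)*2284 = 181239968/27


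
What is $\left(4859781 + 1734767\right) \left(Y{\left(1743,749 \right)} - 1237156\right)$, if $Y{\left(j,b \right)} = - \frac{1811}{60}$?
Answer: $- \frac{122380255063927}{15} \approx -8.1587 \cdot 10^{12}$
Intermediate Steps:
$Y{\left(j,b \right)} = - \frac{1811}{60}$ ($Y{\left(j,b \right)} = \left(-1811\right) \frac{1}{60} = - \frac{1811}{60}$)
$\left(4859781 + 1734767\right) \left(Y{\left(1743,749 \right)} - 1237156\right) = \left(4859781 + 1734767\right) \left(- \frac{1811}{60} - 1237156\right) = 6594548 \left(- \frac{74231171}{60}\right) = - \frac{122380255063927}{15}$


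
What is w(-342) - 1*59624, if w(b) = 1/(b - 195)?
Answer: -32018089/537 ≈ -59624.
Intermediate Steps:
w(b) = 1/(-195 + b)
w(-342) - 1*59624 = 1/(-195 - 342) - 1*59624 = 1/(-537) - 59624 = -1/537 - 59624 = -32018089/537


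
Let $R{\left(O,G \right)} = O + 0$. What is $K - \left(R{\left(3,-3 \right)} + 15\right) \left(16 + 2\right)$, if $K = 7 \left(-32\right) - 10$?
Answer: $-558$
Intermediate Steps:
$R{\left(O,G \right)} = O$
$K = -234$ ($K = -224 - 10 = -234$)
$K - \left(R{\left(3,-3 \right)} + 15\right) \left(16 + 2\right) = -234 - \left(3 + 15\right) \left(16 + 2\right) = -234 - 18 \cdot 18 = -234 - 324 = -558$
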